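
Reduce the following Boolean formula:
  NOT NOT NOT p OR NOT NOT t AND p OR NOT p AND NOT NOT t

NOT p OR t

NOT NOT NOT p OR NOT NOT t AND p OR NOT p AND NOT NOT t
= NOT NOT NOT p OR NOT NOT t   [distribution]
= NOT p OR NOT NOT t   [double negation]
= NOT p OR t   [double negation]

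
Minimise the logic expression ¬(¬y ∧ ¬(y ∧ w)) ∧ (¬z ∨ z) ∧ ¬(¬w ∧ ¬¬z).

y ∧ (w ∨ ¬z)

¬(¬y ∧ ¬(y ∧ w)) ∧ (¬z ∨ z) ∧ ¬(¬w ∧ ¬¬z)
= (y ∨ y ∧ w) ∧ (¬z ∨ z) ∧ ¬(¬w ∧ ¬¬z)   (De Morgan)
= (y ∨ y ∧ w) ∧ (¬z ∨ z) ∧ (w ∨ ¬z)   (De Morgan)
= (y ∨ y ∧ w) ∧ (w ∨ ¬z)   (complement / identity)
= y ∧ (w ∨ ¬z)   (absorption)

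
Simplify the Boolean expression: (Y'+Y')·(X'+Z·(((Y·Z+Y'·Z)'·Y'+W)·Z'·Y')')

Y'·(X'+Z)

(Y'+Y')·(X'+Z·(((Y·Z+Y'·Z)'·Y'+W)·Z'·Y')')
= (Y'+Y')·(X'+Z·((Z'·Y'+W)·Z'·Y')')   — distribution
= (Y'+Y')·(X'+Z·(Z'·Y')')   — absorption
= (Y'+Y')·(X'+Z·(Z+Y))   — De Morgan
= Y'·(X'+Z·(Z+Y))   — idempotence
= Y'·(X'+Z)   — absorption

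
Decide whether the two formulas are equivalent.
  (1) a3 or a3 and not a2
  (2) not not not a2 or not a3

No

E1: a3 or a3 and not a2
    = a3   (absorption)
E2: not not not a2 or not a3
    = not a2 or not a3   (double negation)
These differ: at a2=1, a3=0, E1 = 0 but E2 = 1.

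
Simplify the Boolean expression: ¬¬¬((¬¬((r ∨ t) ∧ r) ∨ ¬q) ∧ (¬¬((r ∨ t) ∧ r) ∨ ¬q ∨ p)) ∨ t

¬¬¬((¬¬((r ∨ t) ∧ r) ∨ ¬q) ∧ (¬¬((r ∨ t) ∧ r) ∨ ¬q ∨ p)) ∨ t
= ¬((¬¬((r ∨ t) ∧ r) ∨ ¬q) ∧ (¬¬((r ∨ t) ∧ r) ∨ ¬q ∨ p)) ∨ t   — double negation
= ¬(¬¬((r ∨ t) ∧ r) ∨ ¬q) ∨ t   — absorption
= ¬(¬¬r ∨ ¬q) ∨ t   — absorption
= ¬r ∧ q ∨ t   — De Morgan

¬r ∧ q ∨ t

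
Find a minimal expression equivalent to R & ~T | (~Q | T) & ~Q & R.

(~T | ~Q) & R

R & ~T | (~Q | T) & ~Q & R
= R & ~T | ~Q & R   [absorption]
= (~T | ~Q) & R   [distribution]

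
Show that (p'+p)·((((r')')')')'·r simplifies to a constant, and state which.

0

(p'+p)·((((r')')')')'·r
= (p'+p)·((r')')'·r   [double negation]
= ((r')')'·r   [complement / identity]
= r'·r   [double negation]
= 0   [complement]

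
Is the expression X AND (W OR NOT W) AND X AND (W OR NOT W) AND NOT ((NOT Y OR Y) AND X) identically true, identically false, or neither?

identically false

X AND (W OR NOT W) AND X AND (W OR NOT W) AND NOT ((NOT Y OR Y) AND X)
= X AND (W OR NOT W) AND X AND (W OR NOT W) AND NOT X   [complement / identity]
= X AND (W OR NOT W) AND NOT X   [idempotence]
= X AND NOT X   [complement / identity]
= FALSE   [complement]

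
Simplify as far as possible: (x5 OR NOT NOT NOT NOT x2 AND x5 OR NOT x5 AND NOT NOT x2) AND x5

x5

(x5 OR NOT NOT NOT NOT x2 AND x5 OR NOT x5 AND NOT NOT x2) AND x5
= (x5 OR NOT NOT x2 AND x5 OR NOT x5 AND NOT NOT x2) AND x5   [double negation]
= (x5 OR NOT NOT x2) AND x5   [distribution]
= (x5 OR x2) AND x5   [double negation]
= x5   [absorption]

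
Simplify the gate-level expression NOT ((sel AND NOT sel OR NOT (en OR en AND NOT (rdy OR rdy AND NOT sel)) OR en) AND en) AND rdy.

NOT ((sel AND NOT sel OR NOT (en OR en AND NOT (rdy OR rdy AND NOT sel)) OR en) AND en) AND rdy
= NOT ((NOT (en OR en AND NOT (rdy OR rdy AND NOT sel)) OR en) AND en) AND rdy   [complement / identity]
= NOT ((NOT (en OR en AND NOT rdy) OR en) AND en) AND rdy   [absorption]
= NOT ((NOT en OR en) AND en) AND rdy   [absorption]
= NOT en AND rdy   [complement / identity]

NOT en AND rdy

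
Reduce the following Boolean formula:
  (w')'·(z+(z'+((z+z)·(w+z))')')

w·z

(w')'·(z+(z'+((z+z)·(w+z))')')
= (w')'·(z+z·(z+z)·(w+z))
= (w')'·(z+z·(z·w+z))
= (w')'·(z+z·z)
= (w')'·(z+z)
= (w')'·z
= w·z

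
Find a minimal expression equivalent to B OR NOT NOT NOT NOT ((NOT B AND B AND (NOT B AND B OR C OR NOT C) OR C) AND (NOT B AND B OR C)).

B OR NOT NOT NOT NOT ((NOT B AND B AND (NOT B AND B OR C OR NOT C) OR C) AND (NOT B AND B OR C))
= B OR NOT NOT NOT NOT ((NOT B AND B AND (C OR NOT C) OR C) AND (NOT B AND B OR C))   [complement / identity]
= B OR NOT NOT NOT NOT ((NOT B AND B OR C) AND (NOT B AND B OR C))   [complement / identity]
= B OR NOT NOT NOT NOT (NOT B AND B OR C)   [idempotence]
= B OR NOT NOT (NOT B AND B OR C)   [double negation]
= B OR NOT NOT C   [complement / identity]
= B OR C   [double negation]

B OR C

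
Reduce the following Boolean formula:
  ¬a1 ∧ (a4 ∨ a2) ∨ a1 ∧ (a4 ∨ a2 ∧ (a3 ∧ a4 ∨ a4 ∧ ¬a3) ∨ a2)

¬a1 ∧ (a4 ∨ a2) ∨ a1 ∧ (a4 ∨ a2 ∧ (a3 ∧ a4 ∨ a4 ∧ ¬a3) ∨ a2)
= ¬a1 ∧ (a4 ∨ a2) ∨ a1 ∧ (a4 ∨ a2 ∧ a4 ∨ a2)   (distribution)
= ¬a1 ∧ (a4 ∨ a2) ∨ a1 ∧ (a4 ∨ a2)   (absorption)
= a4 ∨ a2   (distribution)

a4 ∨ a2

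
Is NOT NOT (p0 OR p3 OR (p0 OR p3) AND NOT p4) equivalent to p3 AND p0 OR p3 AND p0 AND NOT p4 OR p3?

E1: NOT NOT (p0 OR p3 OR (p0 OR p3) AND NOT p4)
    = NOT NOT (p0 OR p3)
    = p0 OR p3
E2: p3 AND p0 OR p3 AND p0 AND NOT p4 OR p3
    = p3 AND p0 OR p3
    = p3
These differ: at p0=1, p3=0, p4=1, E1 = 1 but E2 = 0.

No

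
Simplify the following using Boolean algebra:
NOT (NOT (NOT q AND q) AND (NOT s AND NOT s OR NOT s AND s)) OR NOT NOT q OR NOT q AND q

NOT (NOT (NOT q AND q) AND (NOT s AND NOT s OR NOT s AND s)) OR NOT NOT q OR NOT q AND q
= NOT (NOT (NOT q AND q) AND NOT s) OR NOT NOT q OR NOT q AND q   — distribution
= NOT q AND q OR s OR NOT NOT q OR NOT q AND q   — De Morgan
= NOT q AND q OR s OR NOT NOT q   — complement / identity
= s OR NOT NOT q   — complement / identity
= s OR q   — double negation

s OR q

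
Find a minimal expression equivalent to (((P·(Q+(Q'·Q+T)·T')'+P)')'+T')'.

(((P·(Q+(Q'·Q+T)·T')'+P)')'+T')'
= (P·(Q+(Q'·Q+T)·T')'+P)'·T   [De Morgan]
= (P·(Q+T·T')'+P)'·T   [complement / identity]
= (P·Q'+P)'·T   [complement / identity]
= P'·T   [absorption]

P'·T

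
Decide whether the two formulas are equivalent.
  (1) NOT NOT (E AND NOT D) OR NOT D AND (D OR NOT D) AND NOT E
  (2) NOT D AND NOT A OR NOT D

Yes

E1: NOT NOT (E AND NOT D) OR NOT D AND (D OR NOT D) AND NOT E
    = NOT NOT (E AND NOT D) OR NOT D AND NOT E   — complement / identity
    = E AND NOT D OR NOT D AND NOT E   — double negation
    = NOT D   — distribution
E2: NOT D AND NOT A OR NOT D
    = NOT D   — absorption
Both reduce to NOT D, so they are equivalent.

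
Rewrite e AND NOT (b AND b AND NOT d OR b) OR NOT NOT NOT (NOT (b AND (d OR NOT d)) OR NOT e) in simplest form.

e

e AND NOT (b AND b AND NOT d OR b) OR NOT NOT NOT (NOT (b AND (d OR NOT d)) OR NOT e)
= e AND NOT (b AND b AND NOT d OR b) OR NOT (NOT (b AND (d OR NOT d)) OR NOT e)   — double negation
= e AND NOT (b AND b AND NOT d OR b) OR NOT (NOT b OR NOT e)   — complement / identity
= e AND NOT (b AND NOT d OR b) OR NOT (NOT b OR NOT e)   — idempotence
= e AND NOT b OR NOT (NOT b OR NOT e)   — absorption
= e AND NOT b OR b AND e   — De Morgan
= e   — distribution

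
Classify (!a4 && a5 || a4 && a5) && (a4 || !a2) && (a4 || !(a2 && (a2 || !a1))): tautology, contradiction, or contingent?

(!a4 && a5 || a4 && a5) && (a4 || !a2) && (a4 || !(a2 && (a2 || !a1)))
= a5 && (a4 || !a2) && (a4 || !(a2 && (a2 || !a1)))   (distribution)
= a5 && (a4 || !a2) && (a4 || !a2)   (absorption)
= a5 && (a4 || !a2 && !a2)   (distribution)
= a5 && (a4 || !a2)   (idempotence)
This depends on a2, a4, a5, so it is not a constant.

contingent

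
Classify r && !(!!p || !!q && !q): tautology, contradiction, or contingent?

contingent

r && !(!!p || !!q && !q)
= r && !(!!p || q && !q)   — double negation
= r && !!!p   — complement / identity
= r && !p   — double negation
This depends on p, r, so it is not a constant.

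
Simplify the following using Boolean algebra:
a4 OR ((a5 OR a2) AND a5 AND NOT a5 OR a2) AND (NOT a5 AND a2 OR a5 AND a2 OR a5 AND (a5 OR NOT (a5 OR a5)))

a4 OR a2

a4 OR ((a5 OR a2) AND a5 AND NOT a5 OR a2) AND (NOT a5 AND a2 OR a5 AND a2 OR a5 AND (a5 OR NOT (a5 OR a5)))
= a4 OR ((a5 OR a2) AND a5 AND NOT a5 OR a2) AND (a2 OR a5 AND (a5 OR NOT (a5 OR a5)))
= a4 OR ((a5 OR a2) AND a5 AND NOT a5 OR a2) AND (a2 OR a5 AND (a5 OR NOT a5))
= a4 OR ((a5 OR a2) AND a5 AND NOT a5 OR a2) AND (a2 OR a5)
= a4 OR (a5 AND NOT a5 OR a2) AND (a2 OR a5)
= a4 OR a2 AND (a2 OR a5)
= a4 OR a2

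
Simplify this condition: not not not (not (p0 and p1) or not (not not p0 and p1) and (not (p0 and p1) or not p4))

p0 and p1

not not not (not (p0 and p1) or not (not not p0 and p1) and (not (p0 and p1) or not p4))
= not not not (not (p0 and p1) or not (p0 and p1) and (not (p0 and p1) or not p4))   (double negation)
= not not not (not (p0 and p1) or not (p0 and p1))   (absorption)
= not not not not (p0 and p1)   (idempotence)
= not not (p0 and p1)   (double negation)
= p0 and p1   (double negation)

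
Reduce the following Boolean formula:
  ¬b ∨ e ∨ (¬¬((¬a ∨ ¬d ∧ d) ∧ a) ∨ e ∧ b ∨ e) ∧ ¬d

¬b ∨ e

¬b ∨ e ∨ (¬¬((¬a ∨ ¬d ∧ d) ∧ a) ∨ e ∧ b ∨ e) ∧ ¬d
= ¬b ∨ e ∨ (¬¬(¬a ∧ a) ∨ e ∧ b ∨ e) ∧ ¬d   (complement / identity)
= ¬b ∨ e ∨ (¬¬(¬a ∧ a) ∨ e) ∧ ¬d   (absorption)
= ¬b ∨ e ∨ (¬a ∧ a ∨ e) ∧ ¬d   (double negation)
= ¬b ∨ e ∨ e ∧ ¬d   (complement / identity)
= ¬b ∨ e   (absorption)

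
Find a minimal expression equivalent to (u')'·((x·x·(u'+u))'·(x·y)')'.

(u')'·((x·x·(u'+u))'·(x·y)')'
= u·((x·x·(u'+u))'·(x·y)')'   (double negation)
= u·((x·x)'·(x·y)')'   (complement / identity)
= u·(x·x+x·y)   (De Morgan)
= u·(x+x·y)   (idempotence)
= u·x   (absorption)

u·x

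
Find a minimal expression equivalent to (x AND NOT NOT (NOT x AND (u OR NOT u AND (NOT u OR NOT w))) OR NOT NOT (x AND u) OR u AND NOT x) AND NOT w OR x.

u AND NOT w OR x

(x AND NOT NOT (NOT x AND (u OR NOT u AND (NOT u OR NOT w))) OR NOT NOT (x AND u) OR u AND NOT x) AND NOT w OR x
= (x AND NOT x AND (u OR NOT u AND (NOT u OR NOT w)) OR NOT NOT (x AND u) OR u AND NOT x) AND NOT w OR x   — double negation
= (x AND NOT x AND (u OR NOT u AND (NOT u OR NOT w)) OR x AND u OR u AND NOT x) AND NOT w OR x   — double negation
= (x AND NOT x AND (u OR NOT u AND (NOT u OR NOT w)) OR u) AND NOT w OR x   — distribution
= (x AND NOT x AND (u OR NOT u) OR u) AND NOT w OR x   — absorption
= (x AND NOT x OR u) AND NOT w OR x   — complement / identity
= u AND NOT w OR x   — complement / identity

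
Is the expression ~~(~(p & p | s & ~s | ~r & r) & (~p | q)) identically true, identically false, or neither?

neither

~~(~(p & p | s & ~s | ~r & r) & (~p | q))
= ~~(~(p | s & ~s | ~r & r) & (~p | q))   [idempotence]
= ~~(~(p | ~r & r) & (~p | q))   [complement / identity]
= ~~(~p & (~p | q))   [complement / identity]
= ~~~p   [absorption]
= ~p   [double negation]
This depends on p, so it is not a constant.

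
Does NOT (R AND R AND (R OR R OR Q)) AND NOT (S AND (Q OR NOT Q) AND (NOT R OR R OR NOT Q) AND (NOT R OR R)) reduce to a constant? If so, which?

no

NOT (R AND R AND (R OR R OR Q)) AND NOT (S AND (Q OR NOT Q) AND (NOT R OR R OR NOT Q) AND (NOT R OR R))
= NOT (R AND R AND (R OR R OR Q)) AND NOT (S AND (NOT R OR R OR NOT Q) AND (NOT R OR R))   — complement / identity
= NOT (R AND R AND (R OR Q)) AND NOT (S AND (NOT R OR R OR NOT Q) AND (NOT R OR R))   — idempotence
= NOT (R AND R AND (R OR Q)) AND NOT (S AND (NOT R OR R))   — absorption
= NOT (R AND R AND (R OR Q)) AND NOT S   — complement / identity
= NOT (R AND R) AND NOT S   — absorption
= NOT R AND NOT S   — idempotence
This depends on R, S, so it is not a constant.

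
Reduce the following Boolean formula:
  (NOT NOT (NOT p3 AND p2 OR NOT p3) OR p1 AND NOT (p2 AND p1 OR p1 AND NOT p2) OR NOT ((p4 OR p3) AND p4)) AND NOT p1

(NOT p3 OR NOT p4) AND NOT p1

(NOT NOT (NOT p3 AND p2 OR NOT p3) OR p1 AND NOT (p2 AND p1 OR p1 AND NOT p2) OR NOT ((p4 OR p3) AND p4)) AND NOT p1
= (NOT p3 AND p2 OR NOT p3 OR p1 AND NOT (p2 AND p1 OR p1 AND NOT p2) OR NOT ((p4 OR p3) AND p4)) AND NOT p1   (double negation)
= (NOT p3 AND p2 OR NOT p3 OR p1 AND NOT p1 OR NOT ((p4 OR p3) AND p4)) AND NOT p1   (distribution)
= (NOT p3 OR p1 AND NOT p1 OR NOT ((p4 OR p3) AND p4)) AND NOT p1   (absorption)
= (NOT p3 OR NOT ((p4 OR p3) AND p4)) AND NOT p1   (complement / identity)
= (NOT p3 OR NOT p4) AND NOT p1   (absorption)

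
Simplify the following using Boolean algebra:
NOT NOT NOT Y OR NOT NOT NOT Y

NOT Y

NOT NOT NOT Y OR NOT NOT NOT Y
= NOT NOT NOT Y   — idempotence
= NOT Y   — double negation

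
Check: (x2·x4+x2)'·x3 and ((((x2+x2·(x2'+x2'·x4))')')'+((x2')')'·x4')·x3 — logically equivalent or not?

E1: (x2·x4+x2)'·x3
    = x2'·x3
E2: ((((x2+x2·(x2'+x2'·x4))')')'+((x2')')'·x4')·x3
    = ((((x2+x2·x2')')')'+((x2')')'·x4')·x3
    = (((x2')')'+((x2')')'·x4')·x3
    = ((x2')')'·x3
    = x2'·x3
Both reduce to x2'·x3, so they are equivalent.

Yes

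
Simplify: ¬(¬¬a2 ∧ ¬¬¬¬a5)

¬a2 ∨ ¬a5

¬(¬¬a2 ∧ ¬¬¬¬a5)
= ¬(¬¬a2 ∧ ¬¬a5)   — double negation
= ¬a2 ∨ ¬a5   — De Morgan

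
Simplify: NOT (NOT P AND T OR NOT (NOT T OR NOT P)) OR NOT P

NOT T OR NOT P

NOT (NOT P AND T OR NOT (NOT T OR NOT P)) OR NOT P
= NOT (NOT P AND T OR T AND P) OR NOT P   [De Morgan]
= NOT T OR NOT P   [distribution]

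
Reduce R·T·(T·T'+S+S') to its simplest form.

R·T·(T·T'+S+S')
= R·T·(S+S')   [complement / identity]
= R·T   [complement / identity]

R·T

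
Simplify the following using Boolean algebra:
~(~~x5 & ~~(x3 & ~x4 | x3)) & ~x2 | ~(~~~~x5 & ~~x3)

~x5 | ~x3

~(~~x5 & ~~(x3 & ~x4 | x3)) & ~x2 | ~(~~~~x5 & ~~x3)
= ~(~~x5 & ~~x3) & ~x2 | ~(~~~~x5 & ~~x3)
= ~(~~x5 & ~~x3) & ~x2 | ~(~~x5 & ~~x3)
= ~(~~x5 & ~~x3)
= ~x5 | ~x3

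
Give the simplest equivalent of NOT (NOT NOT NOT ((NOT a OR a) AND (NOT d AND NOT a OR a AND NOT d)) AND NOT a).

NOT (NOT NOT NOT ((NOT a OR a) AND (NOT d AND NOT a OR a AND NOT d)) AND NOT a)
= NOT NOT ((NOT a OR a) AND (NOT d AND NOT a OR a AND NOT d)) OR a   [De Morgan]
= (NOT a OR a) AND (NOT d AND NOT a OR a AND NOT d) OR a   [double negation]
= (NOT a OR a) AND NOT d OR a   [distribution]
= NOT d OR a   [complement / identity]

NOT d OR a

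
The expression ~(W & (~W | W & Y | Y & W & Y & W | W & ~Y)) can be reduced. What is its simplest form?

~W

~(W & (~W | W & Y | Y & W & Y & W | W & ~Y))
= ~(W & (~W | W & Y | Y & W | W & ~Y))   (idempotence)
= ~(W & (~W | W & Y | W))   (distribution)
= ~(W & (~W | W))   (absorption)
= ~W   (complement / identity)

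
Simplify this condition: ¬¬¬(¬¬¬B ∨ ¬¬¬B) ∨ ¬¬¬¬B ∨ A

¬¬¬(¬¬¬B ∨ ¬¬¬B) ∨ ¬¬¬¬B ∨ A
= ¬(¬¬¬B ∨ ¬¬¬B) ∨ ¬¬¬¬B ∨ A   — double negation
= ¬¬¬¬B ∨ ¬¬¬¬B ∨ A   — idempotence
= ¬¬¬¬B ∨ A   — idempotence
= ¬¬B ∨ A   — double negation
= B ∨ A   — double negation

B ∨ A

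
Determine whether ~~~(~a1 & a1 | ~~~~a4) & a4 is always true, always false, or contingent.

~~~(~a1 & a1 | ~~~~a4) & a4
= ~~~~~~~a4 & a4
= ~~~~~a4 & a4
= ~~~a4 & a4
= ~a4 & a4
= 0

always false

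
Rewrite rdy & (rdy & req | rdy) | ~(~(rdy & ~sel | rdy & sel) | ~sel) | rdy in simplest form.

rdy & (rdy & req | rdy) | ~(~(rdy & ~sel | rdy & sel) | ~sel) | rdy
= rdy & rdy | ~(~(rdy & ~sel | rdy & sel) | ~sel) | rdy
= rdy & rdy | ~(~rdy | ~sel) | rdy
= rdy | ~(~rdy | ~sel) | rdy
= rdy | rdy & sel | rdy
= rdy | rdy
= rdy

rdy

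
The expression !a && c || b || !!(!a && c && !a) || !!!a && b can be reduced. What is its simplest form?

!a && c || b

!a && c || b || !!(!a && c && !a) || !!!a && b
= !a && c || b || !a && c && !a || !!!a && b   (double negation)
= !a && c || b || !a && c && !a || !a && b   (double negation)
= !a && c || b || (!a && c || b) && !a   (distribution)
= !a && c || b   (absorption)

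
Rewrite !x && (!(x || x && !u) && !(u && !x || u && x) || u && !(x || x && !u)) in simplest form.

!x

!x && (!(x || x && !u) && !(u && !x || u && x) || u && !(x || x && !u))
= !x && (!(x || x && !u) && !u || u && !(x || x && !u))
= !x && !(x || x && !u)
= !x && !x
= !x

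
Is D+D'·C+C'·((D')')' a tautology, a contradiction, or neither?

D+D'·C+C'·((D')')'
= D+D'·C+C'·D'   (double negation)
= D+D'   (distribution)
= 1   (complement)

tautology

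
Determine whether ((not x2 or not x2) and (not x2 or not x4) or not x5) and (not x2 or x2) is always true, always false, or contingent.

contingent

((not x2 or not x2) and (not x2 or not x4) or not x5) and (not x2 or x2)
= (not x2 or not x2 and not x4 or not x5) and (not x2 or x2)   — distribution
= (not x2 or not x5) and (not x2 or x2)   — absorption
= not x2 or not x5   — complement / identity
This depends on x2, x5, so it is not a constant.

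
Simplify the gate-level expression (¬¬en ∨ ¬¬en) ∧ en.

en

(¬¬en ∨ ¬¬en) ∧ en
= ¬¬en ∧ en   [idempotence]
= en ∧ en   [double negation]
= en   [idempotence]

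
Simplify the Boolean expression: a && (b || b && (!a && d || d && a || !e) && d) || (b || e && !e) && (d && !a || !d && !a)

b

a && (b || b && (!a && d || d && a || !e) && d) || (b || e && !e) && (d && !a || !d && !a)
= a && (b || b && (!a && d || d && a || !e) && d) || b && (d && !a || !d && !a)
= a && (b || b && (d || !e) && d) || b && (d && !a || !d && !a)
= a && (b || b && d) || b && (d && !a || !d && !a)
= a && b || b && (d && !a || !d && !a)
= a && b || b && !a
= b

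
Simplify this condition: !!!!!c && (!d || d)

!c

!!!!!c && (!d || d)
= !!!c && (!d || d)   — double negation
= !!!c   — complement / identity
= !c   — double negation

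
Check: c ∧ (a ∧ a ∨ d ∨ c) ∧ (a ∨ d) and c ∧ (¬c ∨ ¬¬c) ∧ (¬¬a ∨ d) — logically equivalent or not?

Yes

E1: c ∧ (a ∧ a ∨ d ∨ c) ∧ (a ∨ d)
    = c ∧ (a ∨ d ∨ c) ∧ (a ∨ d)   [idempotence]
    = c ∧ (a ∨ d)   [absorption]
E2: c ∧ (¬c ∨ ¬¬c) ∧ (¬¬a ∨ d)
    = c ∧ (¬c ∨ c) ∧ (¬¬a ∨ d)   [double negation]
    = c ∧ (¬¬a ∨ d)   [complement / identity]
    = c ∧ (a ∨ d)   [double negation]
Both reduce to c ∧ (a ∨ d), so they are equivalent.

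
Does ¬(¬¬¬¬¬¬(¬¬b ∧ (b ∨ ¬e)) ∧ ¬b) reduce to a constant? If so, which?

¬(¬¬¬¬¬¬(¬¬b ∧ (b ∨ ¬e)) ∧ ¬b)
= ¬(¬¬¬¬¬¬(b ∧ (b ∨ ¬e)) ∧ ¬b)
= ¬(¬¬¬¬(b ∧ (b ∨ ¬e)) ∧ ¬b)
= ¬¬¬(b ∧ (b ∨ ¬e)) ∨ b
= ¬(b ∧ (b ∨ ¬e)) ∨ b
= ¬b ∨ b
= True

yes, True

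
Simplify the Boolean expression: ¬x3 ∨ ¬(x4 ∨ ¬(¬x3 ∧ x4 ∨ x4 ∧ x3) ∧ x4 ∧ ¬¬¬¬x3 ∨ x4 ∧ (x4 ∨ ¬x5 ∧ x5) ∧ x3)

¬x3 ∨ ¬x4

¬x3 ∨ ¬(x4 ∨ ¬(¬x3 ∧ x4 ∨ x4 ∧ x3) ∧ x4 ∧ ¬¬¬¬x3 ∨ x4 ∧ (x4 ∨ ¬x5 ∧ x5) ∧ x3)
= ¬x3 ∨ ¬(x4 ∨ ¬(¬x3 ∧ x4 ∨ x4 ∧ x3) ∧ x4 ∧ ¬¬x3 ∨ x4 ∧ (x4 ∨ ¬x5 ∧ x5) ∧ x3)   — double negation
= ¬x3 ∨ ¬(x4 ∨ ¬x4 ∧ x4 ∧ ¬¬x3 ∨ x4 ∧ (x4 ∨ ¬x5 ∧ x5) ∧ x3)   — distribution
= ¬x3 ∨ ¬(x4 ∨ ¬x4 ∧ x4 ∧ x3 ∨ x4 ∧ (x4 ∨ ¬x5 ∧ x5) ∧ x3)   — double negation
= ¬x3 ∨ ¬(x4 ∨ ¬x4 ∧ x4 ∧ x3 ∨ x4 ∧ x4 ∧ x3)   — complement / identity
= ¬x3 ∨ ¬(x4 ∨ x4 ∧ x3)   — distribution
= ¬x3 ∨ ¬x4   — absorption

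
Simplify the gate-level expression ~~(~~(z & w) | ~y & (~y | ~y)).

z & w | ~y

~~(~~(z & w) | ~y & (~y | ~y))
= ~~(~~(z & w) | ~y & ~y)   [idempotence]
= ~~(z & w) | ~y & ~y   [double negation]
= ~~(z & w) | ~y   [idempotence]
= z & w | ~y   [double negation]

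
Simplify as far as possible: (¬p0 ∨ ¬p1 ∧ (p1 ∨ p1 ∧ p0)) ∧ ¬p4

¬p0 ∧ ¬p4

(¬p0 ∨ ¬p1 ∧ (p1 ∨ p1 ∧ p0)) ∧ ¬p4
= (¬p0 ∨ ¬p1 ∧ p1) ∧ ¬p4   — absorption
= ¬p0 ∧ ¬p4   — complement / identity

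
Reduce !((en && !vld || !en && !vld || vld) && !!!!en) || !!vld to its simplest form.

!en || vld

!((en && !vld || !en && !vld || vld) && !!!!en) || !!vld
= !((en && !vld || !en && !vld || vld) && !!en) || !!vld
= !((!vld || vld) && !!en) || !!vld
= !!!en || !!vld
= !en || !!vld
= !en || vld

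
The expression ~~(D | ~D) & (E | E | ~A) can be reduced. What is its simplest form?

E | ~A

~~(D | ~D) & (E | E | ~A)
= (D | ~D) & (E | E | ~A)   [double negation]
= E | E | ~A   [complement / identity]
= E | ~A   [idempotence]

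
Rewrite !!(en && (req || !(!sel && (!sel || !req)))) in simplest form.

!!(en && (req || !(!sel && (!sel || !req))))
= !!(en && (req || !!sel))
= en && (req || !!sel)
= en && (req || sel)

en && (req || sel)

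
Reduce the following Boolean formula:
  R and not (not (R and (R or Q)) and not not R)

R

R and not (not (R and (R or Q)) and not not R)
= R and (R and (R or Q) or not R)   (De Morgan)
= R and (R or not R)   (absorption)
= R   (complement / identity)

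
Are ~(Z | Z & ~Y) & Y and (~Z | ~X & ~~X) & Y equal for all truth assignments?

Yes

E1: ~(Z | Z & ~Y) & Y
    = ~Z & Y   — absorption
E2: (~Z | ~X & ~~X) & Y
    = (~Z | ~X & X) & Y   — double negation
    = ~Z & Y   — complement / identity
Both reduce to ~Z & Y, so they are equivalent.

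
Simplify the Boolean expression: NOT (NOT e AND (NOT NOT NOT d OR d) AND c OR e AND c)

NOT (NOT e AND (NOT NOT NOT d OR d) AND c OR e AND c)
= NOT (NOT e AND (NOT d OR d) AND c OR e AND c)   (double negation)
= NOT (NOT e AND c OR e AND c)   (complement / identity)
= NOT c   (distribution)

NOT c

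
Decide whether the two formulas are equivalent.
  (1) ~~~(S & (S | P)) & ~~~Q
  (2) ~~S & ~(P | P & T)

E1: ~~~(S & (S | P)) & ~~~Q
    = ~~~S & ~~~Q   (absorption)
    = ~S & ~~~Q   (double negation)
    = ~S & ~Q   (double negation)
E2: ~~S & ~(P | P & T)
    = S & ~(P | P & T)   (double negation)
    = S & ~P   (absorption)
These differ: at P=0, Q=0, S=0, T=0, E1 = 1 but E2 = 0.

No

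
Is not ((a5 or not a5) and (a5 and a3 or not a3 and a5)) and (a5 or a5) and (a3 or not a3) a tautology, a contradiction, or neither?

not ((a5 or not a5) and (a5 and a3 or not a3 and a5)) and (a5 or a5) and (a3 or not a3)
= not ((a5 or not a5) and (a5 and a3 or not a3 and a5)) and (a5 or a5)   — complement / identity
= not ((a5 or not a5) and a5) and (a5 or a5)   — distribution
= not a5 and (a5 or a5)   — complement / identity
= not a5 and a5   — idempotence
= False   — complement

contradiction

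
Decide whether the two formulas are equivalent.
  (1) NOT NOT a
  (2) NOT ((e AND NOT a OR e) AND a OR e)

E1: NOT NOT a
    = a
E2: NOT ((e AND NOT a OR e) AND a OR e)
    = NOT (e AND a OR e)
    = NOT e
These differ: at a=0, e=0, E1 = 0 but E2 = 1.

No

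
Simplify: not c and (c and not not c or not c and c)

False

not c and (c and not not c or not c and c)
= not c and (c and c or not c and c)   (double negation)
= not c and c   (distribution)
= False   (complement)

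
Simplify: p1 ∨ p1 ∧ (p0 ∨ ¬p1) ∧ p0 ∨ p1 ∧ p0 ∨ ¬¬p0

p1 ∨ p1 ∧ (p0 ∨ ¬p1) ∧ p0 ∨ p1 ∧ p0 ∨ ¬¬p0
= p1 ∨ p1 ∧ (p0 ∨ ¬p1) ∧ p0 ∨ p1 ∧ p0 ∨ p0   [double negation]
= p1 ∨ p1 ∧ p0 ∨ p1 ∧ p0 ∨ p0   [absorption]
= p1 ∨ p1 ∧ p0 ∨ p0   [absorption]
= p1 ∨ p0   [absorption]

p1 ∨ p0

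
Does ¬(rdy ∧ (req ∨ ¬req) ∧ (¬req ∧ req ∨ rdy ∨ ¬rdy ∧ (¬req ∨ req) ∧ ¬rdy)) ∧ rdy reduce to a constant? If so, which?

yes, False

¬(rdy ∧ (req ∨ ¬req) ∧ (¬req ∧ req ∨ rdy ∨ ¬rdy ∧ (¬req ∨ req) ∧ ¬rdy)) ∧ rdy
= ¬(rdy ∧ (req ∨ ¬req) ∧ (¬req ∧ req ∨ rdy ∨ ¬rdy ∧ ¬rdy)) ∧ rdy
= ¬(rdy ∧ (req ∨ ¬req) ∧ (rdy ∨ ¬rdy ∧ ¬rdy)) ∧ rdy
= ¬(rdy ∧ (req ∨ ¬req) ∧ (rdy ∨ ¬rdy)) ∧ rdy
= ¬(rdy ∧ (req ∨ ¬req)) ∧ rdy
= ¬rdy ∧ rdy
= False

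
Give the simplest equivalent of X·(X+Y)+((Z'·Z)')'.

X·(X+Y)+((Z'·Z)')'
= X·(X+Y)+Z'·Z   (double negation)
= X+Z'·Z   (absorption)
= X   (complement / identity)

X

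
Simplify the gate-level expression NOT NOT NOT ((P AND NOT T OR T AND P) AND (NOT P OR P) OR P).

NOT NOT NOT ((P AND NOT T OR T AND P) AND (NOT P OR P) OR P)
= NOT NOT NOT (P AND NOT T OR T AND P OR P)   [complement / identity]
= NOT NOT NOT (P OR P)   [distribution]
= NOT NOT NOT P   [idempotence]
= NOT P   [double negation]

NOT P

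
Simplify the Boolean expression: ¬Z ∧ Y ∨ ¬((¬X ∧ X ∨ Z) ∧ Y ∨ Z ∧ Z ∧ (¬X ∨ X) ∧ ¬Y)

¬Z

¬Z ∧ Y ∨ ¬((¬X ∧ X ∨ Z) ∧ Y ∨ Z ∧ Z ∧ (¬X ∨ X) ∧ ¬Y)
= ¬Z ∧ Y ∨ ¬((¬X ∧ X ∨ Z) ∧ Y ∨ Z ∧ (¬X ∨ X) ∧ ¬Y)   (idempotence)
= ¬Z ∧ Y ∨ ¬(Z ∧ Y ∨ Z ∧ (¬X ∨ X) ∧ ¬Y)   (complement / identity)
= ¬Z ∧ Y ∨ ¬(Z ∧ Y ∨ Z ∧ ¬Y)   (complement / identity)
= ¬Z ∧ Y ∨ ¬Z   (distribution)
= ¬Z   (absorption)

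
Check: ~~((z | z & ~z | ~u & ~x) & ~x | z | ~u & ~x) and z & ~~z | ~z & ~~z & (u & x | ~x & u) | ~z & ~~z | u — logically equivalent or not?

No

E1: ~~((z | z & ~z | ~u & ~x) & ~x | z | ~u & ~x)
    = ~~((z | ~u & ~x) & ~x | z | ~u & ~x)   (complement / identity)
    = (z | ~u & ~x) & ~x | z | ~u & ~x   (double negation)
    = z | ~u & ~x   (absorption)
E2: z & ~~z | ~z & ~~z & (u & x | ~x & u) | ~z & ~~z | u
    = z & ~~z | ~z & ~~z & u | ~z & ~~z | u   (distribution)
    = z & ~~z | ~z & ~~z | u   (absorption)
    = ~~z | u   (distribution)
    = z | u   (double negation)
These differ: at u=1, x=1, z=0, E1 = 0 but E2 = 1.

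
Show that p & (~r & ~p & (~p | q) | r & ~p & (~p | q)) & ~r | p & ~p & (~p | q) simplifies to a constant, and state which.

0

p & (~r & ~p & (~p | q) | r & ~p & (~p | q)) & ~r | p & ~p & (~p | q)
= p & ~p & (~p | q) & ~r | p & ~p & (~p | q)   — distribution
= p & ~p & (~p | q)   — absorption
= p & ~p   — absorption
= 0   — complement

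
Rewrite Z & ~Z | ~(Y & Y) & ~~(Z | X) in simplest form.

Z & ~Z | ~(Y & Y) & ~~(Z | X)
= ~(Y & Y) & ~~(Z | X)   [complement / identity]
= ~(Y & Y) & (Z | X)   [double negation]
= ~Y & (Z | X)   [idempotence]

~Y & (Z | X)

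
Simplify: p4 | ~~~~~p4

p4 | ~~~~~p4
= p4 | ~~~p4   — double negation
= p4 | ~p4   — double negation
= 1   — complement

1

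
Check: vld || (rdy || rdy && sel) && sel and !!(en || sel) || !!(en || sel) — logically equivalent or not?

E1: vld || (rdy || rdy && sel) && sel
    = vld || rdy && sel
E2: !!(en || sel) || !!(en || sel)
    = !!(en || sel)
    = en || sel
These differ: at en=1, rdy=0, sel=0, vld=0, E1 = 0 but E2 = 1.

No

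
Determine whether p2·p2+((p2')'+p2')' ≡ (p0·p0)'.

No

E1: p2·p2+((p2')'+p2')'
    = p2·p2+p2'·p2   — De Morgan
    = p2   — distribution
E2: (p0·p0)'
    = p0'   — idempotence
These differ: at p0=0, p2=0, E1 = 0 but E2 = 1.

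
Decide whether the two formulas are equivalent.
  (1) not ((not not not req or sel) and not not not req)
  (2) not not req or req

E1: not ((not not not req or sel) and not not not req)
    = not not not not req   — absorption
    = not not req   — double negation
    = req   — double negation
E2: not not req or req
    = req or req   — double negation
    = req   — idempotence
Both reduce to req, so they are equivalent.

Yes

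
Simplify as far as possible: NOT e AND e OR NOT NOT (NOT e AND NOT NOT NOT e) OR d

NOT e AND e OR NOT NOT (NOT e AND NOT NOT NOT e) OR d
= NOT NOT (NOT e AND NOT NOT NOT e) OR d   — complement / identity
= NOT NOT (NOT e AND NOT e) OR d   — double negation
= NOT (e OR e) OR d   — De Morgan
= NOT e OR d   — idempotence

NOT e OR d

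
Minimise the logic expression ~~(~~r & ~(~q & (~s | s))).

~~(~~r & ~(~q & (~s | s)))
= ~~(~~r & ~~q)
= ~(~r | ~q)
= r & q

r & q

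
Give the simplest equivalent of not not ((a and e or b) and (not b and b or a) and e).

a and e

not not ((a and e or b) and (not b and b or a) and e)
= not not ((a and e or b) and a and e)   [complement / identity]
= not not (a and e)   [absorption]
= a and e   [double negation]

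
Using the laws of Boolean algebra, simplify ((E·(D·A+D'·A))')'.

E·A

((E·(D·A+D'·A))')'
= ((E·A)')'   [distribution]
= E·A   [double negation]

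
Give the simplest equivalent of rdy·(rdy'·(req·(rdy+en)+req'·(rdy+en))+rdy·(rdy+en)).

rdy·(rdy'·(req·(rdy+en)+req'·(rdy+en))+rdy·(rdy+en))
= rdy·(rdy'·(rdy+en)+rdy·(rdy+en))   — distribution
= rdy·(rdy+en)   — distribution
= rdy   — absorption

rdy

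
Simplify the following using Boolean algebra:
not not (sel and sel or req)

not not (sel and sel or req)
= sel and sel or req
= sel or req

sel or req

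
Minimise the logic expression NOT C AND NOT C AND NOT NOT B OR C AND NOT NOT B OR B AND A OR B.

B

NOT C AND NOT C AND NOT NOT B OR C AND NOT NOT B OR B AND A OR B
= (NOT C AND NOT C OR C) AND NOT NOT B OR B AND A OR B   [distribution]
= (NOT C OR C) AND NOT NOT B OR B AND A OR B   [idempotence]
= NOT NOT B OR B AND A OR B   [complement / identity]
= B OR B AND A OR B   [double negation]
= B OR B   [absorption]
= B   [idempotence]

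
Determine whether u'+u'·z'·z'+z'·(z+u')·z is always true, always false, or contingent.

contingent

u'+u'·z'·z'+z'·(z+u')·z
= u'+u'·z'·z'+z'·z
= u'+u'·z'+z'·z
= u'+u'·z'
= u'
This depends on u, so it is not a constant.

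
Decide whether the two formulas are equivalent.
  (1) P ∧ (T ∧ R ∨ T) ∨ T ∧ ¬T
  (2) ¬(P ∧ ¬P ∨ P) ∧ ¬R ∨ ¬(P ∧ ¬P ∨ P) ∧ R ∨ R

No

E1: P ∧ (T ∧ R ∨ T) ∨ T ∧ ¬T
    = P ∧ (T ∧ R ∨ T)
    = P ∧ T
E2: ¬(P ∧ ¬P ∨ P) ∧ ¬R ∨ ¬(P ∧ ¬P ∨ P) ∧ R ∨ R
    = ¬(P ∧ ¬P ∨ P) ∨ R
    = ¬P ∨ R
These differ: at P=0, R=1, T=1, E1 = 0 but E2 = 1.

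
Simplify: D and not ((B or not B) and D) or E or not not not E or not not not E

D and not ((B or not B) and D) or E or not not not E or not not not E
= D and not ((B or not B) and D) or E or not not not E   [idempotence]
= D and not D or E or not not not E   [complement / identity]
= E or not not not E   [complement / identity]
= E or not E   [double negation]
= True   [complement]

True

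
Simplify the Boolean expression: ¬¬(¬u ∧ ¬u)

¬u

¬¬(¬u ∧ ¬u)
= ¬¬¬u   (idempotence)
= ¬u   (double negation)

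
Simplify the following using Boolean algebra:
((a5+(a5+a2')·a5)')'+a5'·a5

a5

((a5+(a5+a2')·a5)')'+a5'·a5
= ((a5+a5)')'+a5'·a5   — absorption
= ((a5+a5)')'   — complement / identity
= (a5')'   — idempotence
= a5   — double negation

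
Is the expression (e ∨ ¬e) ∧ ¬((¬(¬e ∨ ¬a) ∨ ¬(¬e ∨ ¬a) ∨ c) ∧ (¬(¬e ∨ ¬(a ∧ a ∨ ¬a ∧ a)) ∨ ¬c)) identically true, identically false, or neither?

neither

(e ∨ ¬e) ∧ ¬((¬(¬e ∨ ¬a) ∨ ¬(¬e ∨ ¬a) ∨ c) ∧ (¬(¬e ∨ ¬(a ∧ a ∨ ¬a ∧ a)) ∨ ¬c))
= (e ∨ ¬e) ∧ ¬((¬(¬e ∨ ¬a) ∨ ¬(¬e ∨ ¬a) ∨ c) ∧ (¬(¬e ∨ ¬a) ∨ ¬c))   (distribution)
= (e ∨ ¬e) ∧ ¬((¬(¬e ∨ ¬a) ∨ c) ∧ (¬(¬e ∨ ¬a) ∨ ¬c))   (idempotence)
= (e ∨ ¬e) ∧ ¬(c ∧ ¬c ∨ ¬(¬e ∨ ¬a))   (distribution)
= (e ∨ ¬e) ∧ ¬¬(¬e ∨ ¬a)   (complement / identity)
= (e ∨ ¬e) ∧ (¬e ∨ ¬a)   (double negation)
= ¬e ∨ ¬a   (complement / identity)
This depends on a, e, so it is not a constant.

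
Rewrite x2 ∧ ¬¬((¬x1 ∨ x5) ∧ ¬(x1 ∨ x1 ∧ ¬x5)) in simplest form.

x2 ∧ ¬¬((¬x1 ∨ x5) ∧ ¬(x1 ∨ x1 ∧ ¬x5))
= x2 ∧ ¬¬((¬x1 ∨ x5) ∧ ¬x1)   [absorption]
= x2 ∧ ¬¬¬x1   [absorption]
= x2 ∧ ¬x1   [double negation]

x2 ∧ ¬x1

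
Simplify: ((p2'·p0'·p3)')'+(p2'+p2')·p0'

p2'·p0'

((p2'·p0'·p3)')'+(p2'+p2')·p0'
= ((p2'·p0'·p3)')'+p2'·p0'
= p2'·p0'·p3+p2'·p0'
= p2'·p0'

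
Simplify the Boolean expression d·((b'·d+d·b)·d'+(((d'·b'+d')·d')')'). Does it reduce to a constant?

0

d·((b'·d+d·b)·d'+(((d'·b'+d')·d')')')
= d·((b'·d+d·b)·d'+((d'·d')')')   [absorption]
= d·((b'·d+d·b)·d'+d'·d')   [double negation]
= d·(d·d'+d'·d')   [distribution]
= d·d'   [distribution]
= 0   [complement]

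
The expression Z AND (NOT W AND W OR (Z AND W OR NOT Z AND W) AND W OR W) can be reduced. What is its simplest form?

Z AND (NOT W AND W OR (Z AND W OR NOT Z AND W) AND W OR W)
= Z AND (NOT W AND W OR W AND W OR W)   [distribution]
= Z AND (W OR W)   [distribution]
= Z AND W   [idempotence]

Z AND W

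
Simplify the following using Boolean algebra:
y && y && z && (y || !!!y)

y && z

y && y && z && (y || !!!y)
= y && y && z && (y || !y)   (double negation)
= y && y && z   (complement / identity)
= y && z   (idempotence)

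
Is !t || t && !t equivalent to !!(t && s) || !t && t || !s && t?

E1: !t || t && !t
    = !t
E2: !!(t && s) || !t && t || !s && t
    = !!(t && s) || !s && t
    = t && s || !s && t
    = t
These differ: at s=0, t=0, E1 = 1 but E2 = 0.

No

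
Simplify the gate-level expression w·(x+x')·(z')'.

w·(x+x')·(z')'
= w·(z')'   [complement / identity]
= w·z   [double negation]

w·z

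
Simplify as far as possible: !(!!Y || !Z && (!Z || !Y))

!(!!Y || !Z && (!Z || !Y))
= !(!!Y || !Z)   [absorption]
= !Y && Z   [De Morgan]

!Y && Z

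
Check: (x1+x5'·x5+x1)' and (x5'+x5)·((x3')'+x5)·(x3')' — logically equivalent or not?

E1: (x1+x5'·x5+x1)'
    = (x1+x1)'   [complement / identity]
    = x1'   [idempotence]
E2: (x5'+x5)·((x3')'+x5)·(x3')'
    = ((x3')'+x5)·(x3')'   [complement / identity]
    = (x3')'   [absorption]
    = x3   [double negation]
These differ: at x1=0, x3=0, x5=1, E1 = 1 but E2 = 0.

No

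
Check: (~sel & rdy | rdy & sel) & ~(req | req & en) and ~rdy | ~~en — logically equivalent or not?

No

E1: (~sel & rdy | rdy & sel) & ~(req | req & en)
    = (~sel & rdy | rdy & sel) & ~req   (absorption)
    = rdy & ~req   (distribution)
E2: ~rdy | ~~en
    = ~rdy | en   (double negation)
These differ: at en=1, rdy=0, req=1, sel=0, E1 = 0 but E2 = 1.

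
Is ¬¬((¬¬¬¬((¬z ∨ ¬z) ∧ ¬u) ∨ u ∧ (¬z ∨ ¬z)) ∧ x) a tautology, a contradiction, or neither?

¬¬((¬¬¬¬((¬z ∨ ¬z) ∧ ¬u) ∨ u ∧ (¬z ∨ ¬z)) ∧ x)
= ¬¬((¬¬((¬z ∨ ¬z) ∧ ¬u) ∨ u ∧ (¬z ∨ ¬z)) ∧ x)
= ¬¬(((¬z ∨ ¬z) ∧ ¬u ∨ u ∧ (¬z ∨ ¬z)) ∧ x)
= ((¬z ∨ ¬z) ∧ ¬u ∨ u ∧ (¬z ∨ ¬z)) ∧ x
= (¬z ∨ ¬z) ∧ x
= ¬z ∧ x
This depends on x, z, so it is not a constant.

neither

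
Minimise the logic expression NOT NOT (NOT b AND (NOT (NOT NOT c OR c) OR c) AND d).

NOT NOT (NOT b AND (NOT (NOT NOT c OR c) OR c) AND d)
= NOT b AND (NOT (NOT NOT c OR c) OR c) AND d   [double negation]
= NOT b AND (NOT (c OR c) OR c) AND d   [double negation]
= NOT b AND (NOT c OR c) AND d   [idempotence]
= NOT b AND d   [complement / identity]

NOT b AND d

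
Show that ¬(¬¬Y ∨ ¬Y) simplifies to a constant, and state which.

¬(¬¬Y ∨ ¬Y)
= ¬Y ∧ Y   (De Morgan)
= False   (complement)

False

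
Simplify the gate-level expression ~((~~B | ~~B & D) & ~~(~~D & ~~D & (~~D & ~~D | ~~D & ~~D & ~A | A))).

~((~~B | ~~B & D) & ~~(~~D & ~~D & (~~D & ~~D | ~~D & ~~D & ~A | A)))
= ~((~~B | ~~B & D) & ~~(~~D & ~~D & (~~D & ~~D | A)))   (absorption)
= ~((~~B | ~~B & D) & ~~(~~D & ~~D))   (absorption)
= ~(~~B & ~~(~~D & ~~D))   (absorption)
= ~B | ~(~~D & ~~D)   (De Morgan)
= ~B | ~~~D   (idempotence)
= ~B | ~D   (double negation)

~B | ~D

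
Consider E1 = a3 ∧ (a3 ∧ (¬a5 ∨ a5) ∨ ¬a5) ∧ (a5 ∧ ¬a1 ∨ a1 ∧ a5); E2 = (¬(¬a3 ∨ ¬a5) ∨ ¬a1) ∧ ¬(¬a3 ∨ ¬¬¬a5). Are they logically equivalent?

E1: a3 ∧ (a3 ∧ (¬a5 ∨ a5) ∨ ¬a5) ∧ (a5 ∧ ¬a1 ∨ a1 ∧ a5)
    = a3 ∧ (a3 ∧ (¬a5 ∨ a5) ∨ ¬a5) ∧ a5   — distribution
    = a3 ∧ (a3 ∨ ¬a5) ∧ a5   — complement / identity
    = a3 ∧ a5   — absorption
E2: (¬(¬a3 ∨ ¬a5) ∨ ¬a1) ∧ ¬(¬a3 ∨ ¬¬¬a5)
    = (a3 ∧ a5 ∨ ¬a1) ∧ ¬(¬a3 ∨ ¬¬¬a5)   — De Morgan
    = (a3 ∧ a5 ∨ ¬a1) ∧ a3 ∧ ¬¬a5   — De Morgan
    = (a3 ∧ a5 ∨ ¬a1) ∧ a3 ∧ a5   — double negation
    = a3 ∧ a5   — absorption
Both reduce to a3 ∧ a5, so they are equivalent.

Yes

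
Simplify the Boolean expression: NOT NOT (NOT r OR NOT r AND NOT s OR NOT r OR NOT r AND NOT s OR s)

NOT NOT (NOT r OR NOT r AND NOT s OR NOT r OR NOT r AND NOT s OR s)
= NOT NOT (NOT r OR NOT r AND NOT s OR s)   — idempotence
= NOT NOT (NOT r OR s)   — absorption
= NOT r OR s   — double negation

NOT r OR s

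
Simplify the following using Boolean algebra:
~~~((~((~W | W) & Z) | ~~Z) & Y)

~~~((~((~W | W) & Z) | ~~Z) & Y)
= ~~~((~Z | ~~Z) & Y)   [complement / identity]
= ~~~((~Z | Z) & Y)   [double negation]
= ~~~Y   [complement / identity]
= ~Y   [double negation]

~Y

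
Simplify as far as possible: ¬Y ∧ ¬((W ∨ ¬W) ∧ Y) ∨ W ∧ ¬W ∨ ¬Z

¬Y ∧ ¬((W ∨ ¬W) ∧ Y) ∨ W ∧ ¬W ∨ ¬Z
= ¬Y ∧ ¬Y ∨ W ∧ ¬W ∨ ¬Z   [complement / identity]
= ¬Y ∨ W ∧ ¬W ∨ ¬Z   [idempotence]
= ¬Y ∨ ¬Z   [complement / identity]

¬Y ∨ ¬Z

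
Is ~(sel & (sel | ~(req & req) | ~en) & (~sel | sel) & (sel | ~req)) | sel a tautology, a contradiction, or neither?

~(sel & (sel | ~(req & req) | ~en) & (~sel | sel) & (sel | ~req)) | sel
= ~(sel & (sel | ~(req & req) | ~en) & (sel | ~req)) | sel   — complement / identity
= ~(sel & (sel | ~req | ~en) & (sel | ~req)) | sel   — idempotence
= ~(sel & (sel | ~req)) | sel   — absorption
= ~sel | sel   — absorption
= 1   — complement

tautology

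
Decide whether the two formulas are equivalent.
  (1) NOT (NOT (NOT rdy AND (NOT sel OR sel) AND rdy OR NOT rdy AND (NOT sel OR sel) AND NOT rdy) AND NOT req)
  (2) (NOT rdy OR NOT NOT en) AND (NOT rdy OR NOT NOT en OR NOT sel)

No

E1: NOT (NOT (NOT rdy AND (NOT sel OR sel) AND rdy OR NOT rdy AND (NOT sel OR sel) AND NOT rdy) AND NOT req)
    = NOT rdy AND (NOT sel OR sel) AND rdy OR NOT rdy AND (NOT sel OR sel) AND NOT rdy OR req   [De Morgan]
    = NOT rdy AND (NOT sel OR sel) OR req   [distribution]
    = NOT rdy OR req   [complement / identity]
E2: (NOT rdy OR NOT NOT en) AND (NOT rdy OR NOT NOT en OR NOT sel)
    = NOT rdy OR NOT NOT en   [absorption]
    = NOT rdy OR en   [double negation]
These differ: at en=0, rdy=1, req=1, sel=0, E1 = 1 but E2 = 0.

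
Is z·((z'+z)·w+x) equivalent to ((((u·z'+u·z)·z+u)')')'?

No

E1: z·((z'+z)·w+x)
    = z·(w+x)   [complement / identity]
E2: ((((u·z'+u·z)·z+u)')')'
    = ((u·z'+u·z)·z+u)'   [double negation]
    = (u·z+u)'   [distribution]
    = u'   [absorption]
These differ: at u=0, w=1, x=1, z=0, E1 = 0 but E2 = 1.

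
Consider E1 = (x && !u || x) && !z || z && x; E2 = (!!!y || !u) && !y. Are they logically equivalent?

No

E1: (x && !u || x) && !z || z && x
    = x && !z || z && x   [absorption]
    = x   [distribution]
E2: (!!!y || !u) && !y
    = (!y || !u) && !y   [double negation]
    = !y   [absorption]
These differ: at u=0, x=0, y=0, z=0, E1 = 0 but E2 = 1.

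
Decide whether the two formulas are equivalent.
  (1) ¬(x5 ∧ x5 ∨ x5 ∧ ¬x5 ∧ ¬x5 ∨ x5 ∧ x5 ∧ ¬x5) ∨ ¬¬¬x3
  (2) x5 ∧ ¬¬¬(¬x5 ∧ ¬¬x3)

E1: ¬(x5 ∧ x5 ∨ x5 ∧ ¬x5 ∧ ¬x5 ∨ x5 ∧ x5 ∧ ¬x5) ∨ ¬¬¬x3
    = ¬(x5 ∧ x5 ∨ x5 ∧ ¬x5) ∨ ¬¬¬x3   [distribution]
    = ¬x5 ∨ ¬¬¬x3   [distribution]
    = ¬x5 ∨ ¬x3   [double negation]
E2: x5 ∧ ¬¬¬(¬x5 ∧ ¬¬x3)
    = x5 ∧ ¬(¬x5 ∧ ¬¬x3)   [double negation]
    = x5 ∧ (x5 ∨ ¬x3)   [De Morgan]
    = x5   [absorption]
These differ: at x3=1, x5=0, E1 = 1 but E2 = 0.

No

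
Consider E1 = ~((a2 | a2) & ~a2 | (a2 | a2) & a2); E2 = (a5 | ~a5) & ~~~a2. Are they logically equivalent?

E1: ~((a2 | a2) & ~a2 | (a2 | a2) & a2)
    = ~(a2 | a2)   — distribution
    = ~a2   — idempotence
E2: (a5 | ~a5) & ~~~a2
    = (a5 | ~a5) & ~a2   — double negation
    = ~a2   — complement / identity
Both reduce to ~a2, so they are equivalent.

Yes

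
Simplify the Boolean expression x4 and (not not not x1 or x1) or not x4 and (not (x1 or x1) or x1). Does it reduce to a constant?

True

x4 and (not not not x1 or x1) or not x4 and (not (x1 or x1) or x1)
= x4 and (not not not x1 or x1) or not x4 and (not x1 or x1)
= x4 and (not x1 or x1) or not x4 and (not x1 or x1)
= not x1 or x1
= True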